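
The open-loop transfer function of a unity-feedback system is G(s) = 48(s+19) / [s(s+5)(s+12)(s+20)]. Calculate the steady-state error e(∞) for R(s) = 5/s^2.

System type = 1 (one pole at s=0).
K_v = lim_{s→0} s·G(s) = 48·19 / (5·12·20) = 0.76.
e_ss = 5/K_v = 5/0.76 = 125/19.

125/19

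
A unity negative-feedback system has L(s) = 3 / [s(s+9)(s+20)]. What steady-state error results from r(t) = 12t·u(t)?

One free integrator in L(s): this is a type 1 system.
K_v = lim_{s→0} s·L(s) = 3 / (9·20) = 1/60.
e_ss = 12/K_v = 12/(1/60) = 720.

720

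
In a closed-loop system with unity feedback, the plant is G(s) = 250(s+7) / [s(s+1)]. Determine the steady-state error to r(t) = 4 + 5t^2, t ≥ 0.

The open loop has one pole at the origin → type 1 system. Taking each input component in turn:
  • 4: tracked with zero error.
  • 5t^2: a type-1 system cannot track it, e_ss → ∞.
The unbounded component dominates.

infinity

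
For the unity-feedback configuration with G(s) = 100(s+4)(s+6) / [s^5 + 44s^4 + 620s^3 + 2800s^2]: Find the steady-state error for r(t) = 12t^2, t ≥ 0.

Factoring s^2 from the denominator leaves a polynomial with constant term 2800, so the system is type 2.
K_a = lim_{s→0} s^2·G(s) = 100·4·6 / 2800 = 6/7.
r(t) = 12t^2 gives R(s) = 24/s^3.
e_ss = 24/K_a = 24/(6/7) = 28.

28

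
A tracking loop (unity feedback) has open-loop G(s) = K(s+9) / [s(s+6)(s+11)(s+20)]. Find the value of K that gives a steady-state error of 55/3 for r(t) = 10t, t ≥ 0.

System type = 1 (one pole at s=0).
K_v = lim_{s→0} s·G(s) = K·9 / (6·11·20) = (3/440)·K.
e_ss = 10/K_v = 55/3 ⇒ K_v = 6/11 ⇒ K = (6/11)/(3/440) = 80.

80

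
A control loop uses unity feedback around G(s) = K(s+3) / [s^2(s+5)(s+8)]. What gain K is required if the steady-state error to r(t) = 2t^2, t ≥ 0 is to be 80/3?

2

The open loop has two poles at the origin → type 2 system.
K_a = lim_{s→0} s^2·G(s) = K·3 / (5·8) = 0.075·K.
e_ss = 4/K_a = 80/3 ⇒ K_a = 0.15 ⇒ K = 0.15/0.075 = 2.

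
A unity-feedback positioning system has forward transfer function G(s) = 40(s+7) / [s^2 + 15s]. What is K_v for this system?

56/3

The denominator has no term below 15s — 1 pole at s=0, type 1.
K_v = lim_{s→0} s·G(s) = 40·7 / 15 = 56/3.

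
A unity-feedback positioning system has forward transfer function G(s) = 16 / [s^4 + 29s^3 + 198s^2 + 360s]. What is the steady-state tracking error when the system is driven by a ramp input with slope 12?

The denominator has no term below 360s — 1 pole at s=0, type 1.
K_v = lim_{s→0} s·G(s) = 16 / 360 = 2/45.
e_ss = 12/K_v = 12/(2/45) = 270.

270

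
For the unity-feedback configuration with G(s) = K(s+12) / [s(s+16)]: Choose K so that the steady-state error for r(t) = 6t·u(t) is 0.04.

200

One free integrator in G(s): this is a type 1 system.
K_v = lim_{s→0} s·G(s) = K·12 / (16) = 0.75·K.
e_ss = 6/K_v = 0.04 ⇒ K_v = 150 ⇒ K = 150/0.75 = 200.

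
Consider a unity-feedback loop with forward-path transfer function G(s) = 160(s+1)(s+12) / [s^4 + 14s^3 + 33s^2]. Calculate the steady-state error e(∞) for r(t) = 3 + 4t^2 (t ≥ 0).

Lowest-order denominator term is 33s^2, so the open loop has 2 poles at the origin → type 2 system. Taking each input component in turn:
  • 3: tracked with zero error.
  • 4t^2: e_ss = 8/K_a with K_a=640/11 → 0.1375.
Total e_ss = 0.1375.

0.1375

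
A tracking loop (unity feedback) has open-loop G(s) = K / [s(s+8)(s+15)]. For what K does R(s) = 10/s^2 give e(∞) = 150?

8

System type = 1 (one pole at s=0).
K_v = lim_{s→0} s·G(s) = K / (8·15) = (1/120)·K.
e_ss = 10/K_v = 150 ⇒ K_v = 1/15 ⇒ K = (1/15)/(1/120) = 8.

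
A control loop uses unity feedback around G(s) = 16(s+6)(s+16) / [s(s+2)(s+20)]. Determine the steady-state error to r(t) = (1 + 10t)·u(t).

One free integrator in G(s): this is a type 1 system. By superposition:
  • 1: tracked with zero error.
  • 10t: e_ss = 10/K_v with K_v=38.4 → 25/96.
Total e_ss = 25/96.

25/96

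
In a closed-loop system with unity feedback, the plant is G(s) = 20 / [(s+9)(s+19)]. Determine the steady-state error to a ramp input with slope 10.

infinity

No free integrators in G(s): this is a type 0 system.
K_v = lim_{s→0} s·G(s) = 0; the steady-state error to this ramp input grows without bound.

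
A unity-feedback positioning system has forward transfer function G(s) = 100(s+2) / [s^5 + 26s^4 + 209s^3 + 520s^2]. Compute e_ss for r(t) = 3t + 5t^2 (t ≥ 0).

26

Lowest-order denominator term is 520s^2, so the open loop has 2 poles at the origin → type 2 system. Taking each input component in turn:
  • 3t: tracked with zero error.
  • 5t^2: e_ss = 10/K_a with K_a=5/13 → 26.
Total e_ss = 26.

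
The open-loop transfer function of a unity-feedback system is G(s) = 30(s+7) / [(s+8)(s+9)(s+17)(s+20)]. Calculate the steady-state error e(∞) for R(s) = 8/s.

G(s) has no factors of s in the denominator, so the system is type 0.
K_p = lim_{s→0} G(s) = 30·7 / (8·9·17·20) = 7/816.
e_ss = 8/(1 + K_p) = 8/(823/816) = 6528/823.

6528/823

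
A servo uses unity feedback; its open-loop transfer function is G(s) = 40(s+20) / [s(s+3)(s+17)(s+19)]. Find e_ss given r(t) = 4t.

4.845

One free integrator in G(s): this is a type 1 system.
K_v = lim_{s→0} s·G(s) = 40·20 / (3·17·19) = 800/969.
e_ss = 4/K_v = 4/(800/969) = 4.845.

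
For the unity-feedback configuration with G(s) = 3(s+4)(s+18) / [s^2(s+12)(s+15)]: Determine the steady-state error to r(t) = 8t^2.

40/3

System type = 2 (two poles at s=0).
K_a = lim_{s→0} s^2·G(s) = 3·4·18 / (12·15) = 1.2.
r(t) = 8t^2 gives R(s) = 16/s^3.
e_ss = 16/K_a = 16/1.2 = 40/3.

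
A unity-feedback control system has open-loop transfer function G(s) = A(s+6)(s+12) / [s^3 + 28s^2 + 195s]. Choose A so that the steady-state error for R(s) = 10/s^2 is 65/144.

60

Factoring s from the denominator leaves a polynomial with constant term 195, so the system is type 1.
K_v = lim_{s→0} s·G(s) = A·6·12 / 195 = (24/65)·A.
e_ss = 10/K_v = 65/144 ⇒ K_v = 288/13 ⇒ A = (288/13)/(24/65) = 60.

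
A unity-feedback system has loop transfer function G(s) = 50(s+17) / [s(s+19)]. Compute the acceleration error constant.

The open loop has one pole at the origin → type 1 system.
K_a = lim_{s→0} s^2·G(s) = 0 (the extra factor of s kills the finite limit).

0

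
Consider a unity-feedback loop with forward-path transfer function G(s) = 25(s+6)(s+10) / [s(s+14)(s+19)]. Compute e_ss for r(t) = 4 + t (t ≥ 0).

133/750

System type = 1 (one pole at s=0). Treating each term separately:
  • 4: tracked with zero error.
  • t: e_ss = 1/K_v with K_v=750/133 → 133/750.
Total e_ss = 133/750.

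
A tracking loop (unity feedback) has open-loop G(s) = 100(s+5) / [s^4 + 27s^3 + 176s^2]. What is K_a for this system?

125/44

Factoring s^2 from the denominator leaves a polynomial with constant term 176, so the system is type 2.
K_a = lim_{s→0} s^2·G(s) = 100·5 / 176 = 125/44.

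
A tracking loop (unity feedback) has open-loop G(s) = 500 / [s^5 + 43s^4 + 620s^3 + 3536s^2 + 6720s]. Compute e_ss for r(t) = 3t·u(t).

40.32

Factoring s from the denominator leaves a polynomial with constant term 6720, so the system is type 1.
K_v = lim_{s→0} s·G(s) = 500 / 6720 = 25/336.
e_ss = 3/K_v = 3/(25/336) = 40.32.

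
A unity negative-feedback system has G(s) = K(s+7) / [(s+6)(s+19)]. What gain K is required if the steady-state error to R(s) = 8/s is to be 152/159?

120

No free integrators in G(s): this is a type 0 system.
K_p = lim_{s→0} G(s) = K·7 / (6·19) = (7/114)·K.
e_ss = 8/(1 + K_p) = 152/159 ⇒ 1 + (7/114)·K = 159/19 ⇒ K = 120.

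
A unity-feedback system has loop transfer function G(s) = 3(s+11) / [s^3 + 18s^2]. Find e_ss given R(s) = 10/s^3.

Factoring s^2 from the denominator leaves a polynomial with constant term 18, so the system is type 2.
K_a = lim_{s→0} s^2·G(s) = 3·11 / 18 = 11/6.
r(t) = 5t^2 gives R(s) = 10/s^3.
e_ss = 10/K_a = 10/(11/6) = 60/11.

60/11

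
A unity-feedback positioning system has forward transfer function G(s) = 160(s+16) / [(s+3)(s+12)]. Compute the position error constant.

640/9

The open loop has no poles at the origin → type 0 system.
K_p = lim_{s→0} G(s) = 160·16 / (3·12) = 640/9.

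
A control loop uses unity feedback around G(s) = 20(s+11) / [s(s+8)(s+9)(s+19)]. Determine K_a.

0

The open loop has one pole at the origin → type 1 system.
K_a = lim_{s→0} s^2·G(s) = 0 (the extra factor of s kills the finite limit).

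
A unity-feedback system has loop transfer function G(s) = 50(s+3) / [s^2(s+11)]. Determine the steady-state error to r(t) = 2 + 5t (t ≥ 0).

0

G(s) has two factors of s in the denominator, so the system is type 2. Treating each term separately:
  • 2: tracked with zero error.
  • 5t: tracked with zero error.
Total e_ss = 0.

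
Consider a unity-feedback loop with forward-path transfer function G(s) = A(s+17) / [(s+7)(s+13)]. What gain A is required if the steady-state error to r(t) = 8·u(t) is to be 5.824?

2

System type = 0 (no poles at s=0).
K_p = lim_{s→0} G(s) = A·17 / (7·13) = (17/91)·A.
e_ss = 8/(1 + K_p) = 5.824 ⇒ 1 + (17/91)·A = 125/91 ⇒ A = 2.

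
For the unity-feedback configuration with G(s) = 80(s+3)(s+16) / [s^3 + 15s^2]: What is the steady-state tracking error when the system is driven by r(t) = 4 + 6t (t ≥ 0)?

The denominator has no term below 15s^2 — 2 poles at s=0, type 2. Treating each term separately:
  • 4: tracked with zero error.
  • 6t: tracked with zero error.
Total e_ss = 0.

0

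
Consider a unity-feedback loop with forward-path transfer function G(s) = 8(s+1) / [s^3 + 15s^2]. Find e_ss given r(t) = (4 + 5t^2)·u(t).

18.75

Lowest-order denominator term is 15s^2, so the open loop has 2 poles at the origin → type 2 system. By superposition:
  • 4: tracked with zero error.
  • 5t^2: e_ss = 10/K_a with K_a=8/15 → 18.75.
Total e_ss = 18.75.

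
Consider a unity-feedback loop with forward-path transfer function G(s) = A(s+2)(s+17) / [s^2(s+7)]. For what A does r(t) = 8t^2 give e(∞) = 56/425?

25

Two free integrators in G(s): this is a type 2 system.
K_a = lim_{s→0} s^2·G(s) = A·2·17 / (7) = (34/7)·A.
e_ss = 16/K_a = 56/425 ⇒ K_a = 850/7 ⇒ A = (850/7)/(34/7) = 25.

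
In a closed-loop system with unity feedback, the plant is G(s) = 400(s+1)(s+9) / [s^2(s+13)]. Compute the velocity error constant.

infinity

K_v = lim_{s→0} s·G(s); with 2 poles at the origin the limit diverges, so K_v = ∞.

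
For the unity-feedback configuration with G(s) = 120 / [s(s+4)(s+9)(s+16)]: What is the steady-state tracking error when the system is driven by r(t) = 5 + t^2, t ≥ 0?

G(s) has one factor of s in the denominator, so the system is type 1. By superposition:
  • 5: tracked with zero error.
  • t^2: a type-1 system cannot track it, e_ss → ∞.
The unbounded component dominates.

infinity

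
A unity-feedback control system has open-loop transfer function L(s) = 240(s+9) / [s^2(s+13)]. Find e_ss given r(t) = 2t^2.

The open loop has two poles at the origin → type 2 system.
K_a = lim_{s→0} s^2·L(s) = 240·9 / (13) = 2160/13.
r(t) = 2t^2 gives R(s) = 4/s^3.
e_ss = 4/K_a = 4/(2160/13) = 13/540.

13/540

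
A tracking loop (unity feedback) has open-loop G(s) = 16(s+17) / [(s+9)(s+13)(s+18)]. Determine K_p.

136/1053

G(s) has no factors of s in the denominator, so the system is type 0.
K_p = lim_{s→0} G(s) = 16·17 / (9·13·18) = 136/1053.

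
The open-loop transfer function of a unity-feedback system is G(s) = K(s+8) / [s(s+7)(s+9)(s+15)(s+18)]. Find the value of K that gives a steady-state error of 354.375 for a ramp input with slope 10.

60

G(s) has one factor of s in the denominator, so the system is type 1.
K_v = lim_{s→0} s·G(s) = K·8 / (7·9·15·18) = (4/8505)·K.
e_ss = 10/K_v = 354.375 ⇒ K_v = 16/567 ⇒ K = (16/567)/(4/8505) = 60.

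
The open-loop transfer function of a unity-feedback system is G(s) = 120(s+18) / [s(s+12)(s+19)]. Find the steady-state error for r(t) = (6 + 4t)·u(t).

One free integrator in G(s): this is a type 1 system. Taking each input component in turn:
  • 6: tracked with zero error.
  • 4t: e_ss = 4/K_v with K_v=180/19 → 19/45.
Total e_ss = 19/45.

19/45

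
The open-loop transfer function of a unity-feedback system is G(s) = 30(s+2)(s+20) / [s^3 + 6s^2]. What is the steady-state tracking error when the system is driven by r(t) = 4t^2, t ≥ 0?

0.04

Lowest-order denominator term is 6s^2, so the open loop has 2 poles at the origin → type 2 system.
K_a = lim_{s→0} s^2·G(s) = 30·2·20 / 6 = 200.
r(t) = 4t^2 gives R(s) = 8/s^3.
e_ss = 8/K_a = 8/200 = 0.04.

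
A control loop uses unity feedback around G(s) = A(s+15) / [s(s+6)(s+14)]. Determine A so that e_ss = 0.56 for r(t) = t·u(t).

G(s) has one factor of s in the denominator, so the system is type 1.
K_v = lim_{s→0} s·G(s) = A·15 / (6·14) = (5/28)·A.
e_ss = 1/K_v = 0.56 ⇒ K_v = 25/14 ⇒ A = (25/14)/(5/28) = 10.

10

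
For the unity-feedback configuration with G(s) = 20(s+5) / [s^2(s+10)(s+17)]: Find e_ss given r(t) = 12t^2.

The open loop has two poles at the origin → type 2 system.
K_a = lim_{s→0} s^2·G(s) = 20·5 / (10·17) = 10/17.
r(t) = 12t^2 gives R(s) = 24/s^3.
e_ss = 24/K_a = 24/(10/17) = 40.8.

40.8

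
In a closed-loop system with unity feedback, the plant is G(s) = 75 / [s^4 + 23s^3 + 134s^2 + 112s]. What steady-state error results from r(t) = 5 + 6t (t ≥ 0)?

Factoring s from the denominator leaves a polynomial with constant term 112, so the system is type 1. By superposition:
  • 5: tracked with zero error.
  • 6t: e_ss = 6/K_v with K_v=75/112 → 8.96.
Total e_ss = 8.96.

8.96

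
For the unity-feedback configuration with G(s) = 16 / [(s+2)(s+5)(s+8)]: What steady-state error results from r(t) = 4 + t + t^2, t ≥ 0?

infinity

The open loop has no poles at the origin → type 0 system. By superposition:
  • 4: e_ss = 4/(1+K_p) with K_p=0.2 → 10/3.
  • t: a type-0 system cannot track it, e_ss → ∞.
  • t^2: a type-0 system cannot track it, e_ss → ∞.
The unbounded component dominates.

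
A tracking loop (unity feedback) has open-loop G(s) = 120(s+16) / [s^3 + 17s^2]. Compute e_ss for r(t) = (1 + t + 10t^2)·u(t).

17/96

Factoring s^2 from the denominator leaves a polynomial with constant term 17, so the system is type 2. Taking each input component in turn:
  • 1: tracked with zero error.
  • t: tracked with zero error.
  • 10t^2: e_ss = 20/K_a with K_a=1920/17 → 17/96.
Total e_ss = 17/96.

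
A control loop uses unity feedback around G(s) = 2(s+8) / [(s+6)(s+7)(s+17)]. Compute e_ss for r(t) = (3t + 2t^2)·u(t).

infinity

The open loop has no poles at the origin → type 0 system. Taking each input component in turn:
  • 3t: a type-0 system cannot track it, e_ss → ∞.
  • 2t^2: a type-0 system cannot track it, e_ss → ∞.
The unbounded component dominates.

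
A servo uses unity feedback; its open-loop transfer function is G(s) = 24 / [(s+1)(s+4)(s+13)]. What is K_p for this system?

System type = 0 (no poles at s=0).
K_p = lim_{s→0} G(s) = 24 / (1·4·13) = 6/13.

6/13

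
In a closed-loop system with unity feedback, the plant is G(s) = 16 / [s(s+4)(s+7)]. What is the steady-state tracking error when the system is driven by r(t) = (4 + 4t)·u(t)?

The open loop has one pole at the origin → type 1 system. Treating each term separately:
  • 4: tracked with zero error.
  • 4t: e_ss = 4/K_v with K_v=4/7 → 7.
Total e_ss = 7.

7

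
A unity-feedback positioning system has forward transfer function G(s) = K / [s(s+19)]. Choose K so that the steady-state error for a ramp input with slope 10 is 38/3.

System type = 1 (one pole at s=0).
K_v = lim_{s→0} s·G(s) = K / (19) = (1/19)·K.
e_ss = 10/K_v = 38/3 ⇒ K_v = 15/19 ⇒ K = (15/19)/(1/19) = 15.

15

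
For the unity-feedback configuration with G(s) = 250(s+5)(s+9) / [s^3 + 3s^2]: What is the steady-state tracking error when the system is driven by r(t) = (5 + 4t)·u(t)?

0

The denominator has no term below 3s^2 — 2 poles at s=0, type 2. Treating each term separately:
  • 5: tracked with zero error.
  • 4t: tracked with zero error.
Total e_ss = 0.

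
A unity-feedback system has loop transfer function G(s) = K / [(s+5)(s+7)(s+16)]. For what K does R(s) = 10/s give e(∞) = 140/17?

120

G(s) has no factors of s in the denominator, so the system is type 0.
K_p = lim_{s→0} G(s) = K / (5·7·16) = (1/560)·K.
e_ss = 10/(1 + K_p) = 140/17 ⇒ 1 + (1/560)·K = 17/14 ⇒ K = 120.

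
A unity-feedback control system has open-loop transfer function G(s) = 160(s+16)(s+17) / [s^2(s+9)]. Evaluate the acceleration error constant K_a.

43520/9

The open loop has two poles at the origin → type 2 system.
K_a = lim_{s→0} s^2·G(s) = 160·16·17 / (9) = 43520/9.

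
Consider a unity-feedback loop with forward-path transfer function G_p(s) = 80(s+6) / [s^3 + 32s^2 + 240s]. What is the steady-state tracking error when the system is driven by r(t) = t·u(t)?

0.5

Factoring s from the denominator leaves a polynomial with constant term 240, so the system is type 1.
K_v = lim_{s→0} s·G_p(s) = 80·6 / 240 = 2.
e_ss = 1/K_v = 1/2 = 0.5.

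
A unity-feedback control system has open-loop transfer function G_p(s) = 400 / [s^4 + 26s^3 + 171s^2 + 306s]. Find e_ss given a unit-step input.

0

The denominator has no term below 306s — 1 pole at s=0, type 1.
A type-1 system has K_p = ∞, so it tracks a step input with zero steady-state error.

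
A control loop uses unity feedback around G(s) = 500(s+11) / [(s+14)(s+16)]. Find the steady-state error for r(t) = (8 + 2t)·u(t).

No free integrators in G(s): this is a type 0 system. By superposition:
  • 8: e_ss = 8/(1+K_p) with K_p=1375/56 → 448/1431.
  • 2t: a type-0 system cannot track it, e_ss → ∞.
The unbounded component dominates.

infinity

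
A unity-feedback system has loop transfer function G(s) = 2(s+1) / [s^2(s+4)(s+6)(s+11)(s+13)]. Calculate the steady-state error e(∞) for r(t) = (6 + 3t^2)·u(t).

G(s) has two factors of s in the denominator, so the system is type 2. Treating each term separately:
  • 6: tracked with zero error.
  • 3t^2: e_ss = 6/K_a with K_a=1/1716 → 10296.
Total e_ss = 10296.

10296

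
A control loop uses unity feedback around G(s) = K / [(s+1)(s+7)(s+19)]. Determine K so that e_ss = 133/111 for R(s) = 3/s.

The open loop has no poles at the origin → type 0 system.
K_p = lim_{s→0} G(s) = K / (1·7·19) = (1/133)·K.
e_ss = 3/(1 + K_p) = 133/111 ⇒ 1 + (1/133)·K = 333/133 ⇒ K = 200.

200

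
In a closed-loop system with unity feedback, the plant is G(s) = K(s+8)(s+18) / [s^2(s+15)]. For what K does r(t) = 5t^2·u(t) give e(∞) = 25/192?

Two free integrators in G(s): this is a type 2 system.
K_a = lim_{s→0} s^2·G(s) = K·8·18 / (15) = 9.6·K.
e_ss = 10/K_a = 25/192 ⇒ K_a = 76.8 ⇒ K = 76.8/9.6 = 8.

8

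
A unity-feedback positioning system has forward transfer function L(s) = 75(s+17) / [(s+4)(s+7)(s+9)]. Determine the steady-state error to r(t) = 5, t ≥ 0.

420/509

System type = 0 (no poles at s=0).
K_p = lim_{s→0} L(s) = 75·17 / (4·7·9) = 425/84.
e_ss = 5/(1 + K_p) = 5/(509/84) = 420/509.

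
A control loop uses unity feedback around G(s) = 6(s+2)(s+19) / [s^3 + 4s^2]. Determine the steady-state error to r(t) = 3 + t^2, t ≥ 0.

Lowest-order denominator term is 4s^2, so the open loop has 2 poles at the origin → type 2 system. Treating each term separately:
  • 3: tracked with zero error.
  • t^2: e_ss = 2/K_a with K_a=57 → 2/57.
Total e_ss = 2/57.

2/57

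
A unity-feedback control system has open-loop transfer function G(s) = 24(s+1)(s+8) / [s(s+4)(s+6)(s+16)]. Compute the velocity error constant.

0.5

One free integrator in G(s): this is a type 1 system.
K_v = lim_{s→0} s·G(s) = 24·1·8 / (4·6·16) = 0.5.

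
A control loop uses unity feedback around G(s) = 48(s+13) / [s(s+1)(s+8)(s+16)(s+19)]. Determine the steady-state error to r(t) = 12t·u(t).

The open loop has one pole at the origin → type 1 system.
K_v = lim_{s→0} s·G(s) = 48·13 / (1·8·16·19) = 39/152.
e_ss = 12/K_v = 12/(39/152) = 608/13.

608/13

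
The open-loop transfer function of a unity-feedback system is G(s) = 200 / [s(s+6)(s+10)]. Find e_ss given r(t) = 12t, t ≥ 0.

System type = 1 (one pole at s=0).
K_v = lim_{s→0} s·G(s) = 200 / (6·10) = 10/3.
e_ss = 12/K_v = 12/(10/3) = 3.6.

3.6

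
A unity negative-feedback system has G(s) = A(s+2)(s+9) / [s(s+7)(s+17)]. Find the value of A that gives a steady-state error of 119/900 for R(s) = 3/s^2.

The open loop has one pole at the origin → type 1 system.
K_v = lim_{s→0} s·G(s) = A·2·9 / (7·17) = (18/119)·A.
e_ss = 3/K_v = 119/900 ⇒ K_v = 2700/119 ⇒ A = (2700/119)/(18/119) = 150.

150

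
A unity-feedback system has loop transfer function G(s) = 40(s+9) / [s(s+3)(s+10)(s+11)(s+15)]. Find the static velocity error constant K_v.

One free integrator in G(s): this is a type 1 system.
K_v = lim_{s→0} s·G(s) = 40·9 / (3·10·11·15) = 4/55.

4/55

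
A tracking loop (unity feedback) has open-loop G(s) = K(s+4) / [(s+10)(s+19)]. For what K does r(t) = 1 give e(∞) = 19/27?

System type = 0 (no poles at s=0).
K_p = lim_{s→0} G(s) = K·4 / (10·19) = (2/95)·K.
e_ss = 1/(1 + K_p) = 19/27 ⇒ 1 + (2/95)·K = 27/19 ⇒ K = 20.

20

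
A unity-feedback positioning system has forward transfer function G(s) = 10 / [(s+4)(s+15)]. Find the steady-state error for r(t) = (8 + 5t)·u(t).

No free integrators in G(s): this is a type 0 system. By superposition:
  • 8: e_ss = 8/(1+K_p) with K_p=1/6 → 48/7.
  • 5t: a type-0 system cannot track it, e_ss → ∞.
The unbounded component dominates.

infinity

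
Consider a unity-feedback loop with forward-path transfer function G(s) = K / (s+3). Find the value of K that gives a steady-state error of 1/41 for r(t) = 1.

No free integrators in G(s): this is a type 0 system.
K_p = lim_{s→0} G(s) = K / (3) = (1/3)·K.
e_ss = 1/(1 + K_p) = 1/41 ⇒ 1 + (1/3)·K = 41 ⇒ K = 120.

120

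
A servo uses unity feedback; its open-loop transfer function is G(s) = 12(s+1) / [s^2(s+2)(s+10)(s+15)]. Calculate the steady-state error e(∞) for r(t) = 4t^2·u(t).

200

System type = 2 (two poles at s=0).
K_a = lim_{s→0} s^2·G(s) = 12·1 / (2·10·15) = 0.04.
r(t) = 4t^2 gives R(s) = 8/s^3.
e_ss = 8/K_a = 8/0.04 = 200.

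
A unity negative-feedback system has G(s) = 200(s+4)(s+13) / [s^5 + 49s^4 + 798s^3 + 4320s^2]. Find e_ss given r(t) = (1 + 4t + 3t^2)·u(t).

162/65

The denominator has no term below 4320s^2 — 2 poles at s=0, type 2. Treating each term separately:
  • 1: tracked with zero error.
  • 4t: tracked with zero error.
  • 3t^2: e_ss = 6/K_a with K_a=65/27 → 162/65.
Total e_ss = 162/65.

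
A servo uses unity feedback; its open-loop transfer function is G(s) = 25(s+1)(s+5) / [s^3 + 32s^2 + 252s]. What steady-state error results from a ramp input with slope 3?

Factoring s from the denominator leaves a polynomial with constant term 252, so the system is type 1.
K_v = lim_{s→0} s·G(s) = 25·1·5 / 252 = 125/252.
e_ss = 3/K_v = 3/(125/252) = 6.048.

6.048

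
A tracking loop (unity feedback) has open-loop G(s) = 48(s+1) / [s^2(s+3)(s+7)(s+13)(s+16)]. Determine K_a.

1/91

G(s) has two factors of s in the denominator, so the system is type 2.
K_a = lim_{s→0} s^2·G(s) = 48·1 / (3·7·13·16) = 1/91.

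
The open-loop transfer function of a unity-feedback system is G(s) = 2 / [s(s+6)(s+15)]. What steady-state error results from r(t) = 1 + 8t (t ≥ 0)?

G(s) has one factor of s in the denominator, so the system is type 1. By superposition:
  • 1: tracked with zero error.
  • 8t: e_ss = 8/K_v with K_v=1/45 → 360.
Total e_ss = 360.

360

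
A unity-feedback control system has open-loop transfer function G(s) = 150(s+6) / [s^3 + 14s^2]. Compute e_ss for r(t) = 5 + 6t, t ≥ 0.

0

The denominator has no term below 14s^2 — 2 poles at s=0, type 2. Treating each term separately:
  • 5: tracked with zero error.
  • 6t: tracked with zero error.
Total e_ss = 0.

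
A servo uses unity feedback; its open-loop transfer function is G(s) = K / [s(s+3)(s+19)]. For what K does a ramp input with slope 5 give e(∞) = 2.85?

100

System type = 1 (one pole at s=0).
K_v = lim_{s→0} s·G(s) = K / (3·19) = (1/57)·K.
e_ss = 5/K_v = 2.85 ⇒ K_v = 100/57 ⇒ K = (100/57)/(1/57) = 100.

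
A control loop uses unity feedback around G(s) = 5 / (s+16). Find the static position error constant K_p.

0.3125

No free integrators in G(s): this is a type 0 system.
K_p = lim_{s→0} G(s) = 5 / (16) = 0.3125.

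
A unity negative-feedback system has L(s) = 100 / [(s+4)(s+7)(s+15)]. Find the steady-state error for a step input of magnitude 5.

105/26

System type = 0 (no poles at s=0).
K_p = lim_{s→0} L(s) = 100 / (4·7·15) = 5/21.
e_ss = 5/(1 + K_p) = 5/(26/21) = 105/26.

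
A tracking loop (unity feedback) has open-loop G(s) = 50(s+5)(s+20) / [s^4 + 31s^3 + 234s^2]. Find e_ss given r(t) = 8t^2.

The denominator has no term below 234s^2 — 2 poles at s=0, type 2.
K_a = lim_{s→0} s^2·G(s) = 50·5·20 / 234 = 2500/117.
r(t) = 8t^2 gives R(s) = 16/s^3.
e_ss = 16/K_a = 16/(2500/117) = 0.7488.

0.7488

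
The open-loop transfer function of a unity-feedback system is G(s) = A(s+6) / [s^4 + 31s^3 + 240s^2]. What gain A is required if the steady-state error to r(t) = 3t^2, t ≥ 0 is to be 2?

120

The denominator has no term below 240s^2 — 2 poles at s=0, type 2.
K_a = lim_{s→0} s^2·G(s) = A·6 / 240 = 0.025·A.
e_ss = 6/K_a = 2 ⇒ K_a = 3 ⇒ A = 3/0.025 = 120.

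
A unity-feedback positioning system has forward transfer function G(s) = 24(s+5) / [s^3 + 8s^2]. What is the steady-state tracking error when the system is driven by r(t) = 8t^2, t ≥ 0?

16/15

Factoring s^2 from the denominator leaves a polynomial with constant term 8, so the system is type 2.
K_a = lim_{s→0} s^2·G(s) = 24·5 / 8 = 15.
r(t) = 8t^2 gives R(s) = 16/s^3.
e_ss = 16/K_a = 16/15.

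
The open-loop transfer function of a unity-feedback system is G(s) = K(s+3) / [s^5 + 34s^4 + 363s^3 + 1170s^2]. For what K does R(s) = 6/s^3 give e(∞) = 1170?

Lowest-order denominator term is 1170s^2, so the open loop has 2 poles at the origin → type 2 system.
K_a = lim_{s→0} s^2·G(s) = K·3 / 1170 = (1/390)·K.
e_ss = 6/K_a = 1170 ⇒ K_a = 1/195 ⇒ K = (1/195)/(1/390) = 2.

2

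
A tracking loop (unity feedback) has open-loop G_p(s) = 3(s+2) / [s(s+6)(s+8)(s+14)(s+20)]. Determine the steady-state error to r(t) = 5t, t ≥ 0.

G_p(s) has one factor of s in the denominator, so the system is type 1.
K_v = lim_{s→0} s·G_p(s) = 3·2 / (6·8·14·20) = 1/2240.
e_ss = 5/K_v = 5/(1/2240) = 11200.

11200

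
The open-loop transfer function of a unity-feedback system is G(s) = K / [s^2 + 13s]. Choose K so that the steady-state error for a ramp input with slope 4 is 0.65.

80

Lowest-order denominator term is 13s, so the open loop has 1 pole at the origin → type 1 system.
K_v = lim_{s→0} s·G(s) = K / 13 = (1/13)·K.
e_ss = 4/K_v = 0.65 ⇒ K_v = 80/13 ⇒ K = (80/13)/(1/13) = 80.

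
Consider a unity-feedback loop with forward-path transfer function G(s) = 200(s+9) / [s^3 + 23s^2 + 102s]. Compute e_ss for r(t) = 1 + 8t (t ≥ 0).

34/75

Lowest-order denominator term is 102s, so the open loop has 1 pole at the origin → type 1 system. Treating each term separately:
  • 1: tracked with zero error.
  • 8t: e_ss = 8/K_v with K_v=300/17 → 34/75.
Total e_ss = 34/75.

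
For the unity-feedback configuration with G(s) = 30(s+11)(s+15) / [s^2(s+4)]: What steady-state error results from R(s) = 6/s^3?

4/825

The open loop has two poles at the origin → type 2 system.
K_a = lim_{s→0} s^2·G(s) = 30·11·15 / (4) = 1237.5.
r(t) = 3t^2 gives R(s) = 6/s^3.
e_ss = 6/K_a = 6/1237.5 = 4/825.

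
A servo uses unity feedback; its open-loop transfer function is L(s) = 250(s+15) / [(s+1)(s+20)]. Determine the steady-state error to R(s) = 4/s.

No free integrators in L(s): this is a type 0 system.
K_p = lim_{s→0} L(s) = 250·15 / (1·20) = 187.5.
e_ss = 4/(1 + K_p) = 4/188.5 = 8/377.

8/377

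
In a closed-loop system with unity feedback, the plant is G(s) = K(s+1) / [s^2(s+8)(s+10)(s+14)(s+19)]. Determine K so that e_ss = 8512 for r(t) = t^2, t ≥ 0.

5

G(s) has two factors of s in the denominator, so the system is type 2.
K_a = lim_{s→0} s^2·G(s) = K·1 / (8·10·14·19) = (1/21280)·K.
e_ss = 2/K_a = 8512 ⇒ K_a = 1/4256 ⇒ K = (1/4256)/(1/21280) = 5.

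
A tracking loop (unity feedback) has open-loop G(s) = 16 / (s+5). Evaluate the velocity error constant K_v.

0

System type = 0 (no poles at s=0).
K_v = lim_{s→0} s·G(s) = 0 (the extra factor of s kills the finite limit).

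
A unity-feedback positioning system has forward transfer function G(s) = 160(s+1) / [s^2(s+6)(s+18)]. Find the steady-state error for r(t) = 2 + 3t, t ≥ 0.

0

The open loop has two poles at the origin → type 2 system. Taking each input component in turn:
  • 2: tracked with zero error.
  • 3t: tracked with zero error.
Total e_ss = 0.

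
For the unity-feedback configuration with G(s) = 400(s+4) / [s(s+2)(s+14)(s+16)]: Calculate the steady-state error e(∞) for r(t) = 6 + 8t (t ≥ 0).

System type = 1 (one pole at s=0). By superposition:
  • 6: tracked with zero error.
  • 8t: e_ss = 8/K_v with K_v=25/7 → 2.24.
Total e_ss = 2.24.

2.24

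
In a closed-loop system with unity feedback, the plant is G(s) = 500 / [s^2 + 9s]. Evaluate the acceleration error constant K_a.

Lowest-order denominator term is 9s, so the open loop has 1 pole at the origin → type 1 system.
K_a = lim_{s→0} s^2·G(s) = 0 (the extra factor of s kills the finite limit).

0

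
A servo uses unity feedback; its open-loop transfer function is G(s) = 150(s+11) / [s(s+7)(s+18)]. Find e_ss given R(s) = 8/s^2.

The open loop has one pole at the origin → type 1 system.
K_v = lim_{s→0} s·G(s) = 150·11 / (7·18) = 275/21.
e_ss = 8/K_v = 8/(275/21) = 168/275.

168/275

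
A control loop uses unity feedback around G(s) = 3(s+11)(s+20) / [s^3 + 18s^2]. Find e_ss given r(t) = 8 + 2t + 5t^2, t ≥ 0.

Lowest-order denominator term is 18s^2, so the open loop has 2 poles at the origin → type 2 system. Taking each input component in turn:
  • 8: tracked with zero error.
  • 2t: tracked with zero error.
  • 5t^2: e_ss = 10/K_a with K_a=110/3 → 3/11.
Total e_ss = 3/11.

3/11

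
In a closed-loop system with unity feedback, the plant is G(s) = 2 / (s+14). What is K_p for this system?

1/7

G(s) has no factors of s in the denominator, so the system is type 0.
K_p = lim_{s→0} G(s) = 2 / (14) = 1/7.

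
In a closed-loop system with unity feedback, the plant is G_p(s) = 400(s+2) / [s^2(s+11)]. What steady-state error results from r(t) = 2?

0

G_p(s) has two factors of s in the denominator, so the system is type 2.
K_p = ∞ for a type-2 system; e_ss to a step is zero.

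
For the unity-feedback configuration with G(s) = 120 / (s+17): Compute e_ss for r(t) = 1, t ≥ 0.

17/137

System type = 0 (no poles at s=0).
K_p = lim_{s→0} G(s) = 120 / (17) = 120/17.
e_ss = 1/(1 + K_p) = 1/(137/17) = 17/137.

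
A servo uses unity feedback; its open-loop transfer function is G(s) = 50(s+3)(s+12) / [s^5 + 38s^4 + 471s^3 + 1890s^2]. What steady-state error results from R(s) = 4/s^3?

Factoring s^2 from the denominator leaves a polynomial with constant term 1890, so the system is type 2.
K_a = lim_{s→0} s^2·G(s) = 50·3·12 / 1890 = 20/21.
r(t) = 2t^2 gives R(s) = 4/s^3.
e_ss = 4/K_a = 4/(20/21) = 4.2.

4.2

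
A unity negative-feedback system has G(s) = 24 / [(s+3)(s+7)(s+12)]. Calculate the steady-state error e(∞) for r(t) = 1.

System type = 0 (no poles at s=0).
K_p = lim_{s→0} G(s) = 24 / (3·7·12) = 2/21.
e_ss = 1/(1 + K_p) = 1/(23/21) = 21/23.

21/23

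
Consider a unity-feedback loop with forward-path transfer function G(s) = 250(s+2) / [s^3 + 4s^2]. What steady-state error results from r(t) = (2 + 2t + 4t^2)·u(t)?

0.064

Factoring s^2 from the denominator leaves a polynomial with constant term 4, so the system is type 2. Treating each term separately:
  • 2: tracked with zero error.
  • 2t: tracked with zero error.
  • 4t^2: e_ss = 8/K_a with K_a=125 → 0.064.
Total e_ss = 0.064.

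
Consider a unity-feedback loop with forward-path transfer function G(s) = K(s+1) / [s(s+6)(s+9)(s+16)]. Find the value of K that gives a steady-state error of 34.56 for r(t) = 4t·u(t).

100

The open loop has one pole at the origin → type 1 system.
K_v = lim_{s→0} s·G(s) = K·1 / (6·9·16) = (1/864)·K.
e_ss = 4/K_v = 34.56 ⇒ K_v = 25/216 ⇒ K = (25/216)/(1/864) = 100.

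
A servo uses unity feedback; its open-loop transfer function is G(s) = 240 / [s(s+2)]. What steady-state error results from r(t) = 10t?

1/12

G(s) has one factor of s in the denominator, so the system is type 1.
K_v = lim_{s→0} s·G(s) = 240 / (2) = 120.
e_ss = 10/K_v = 10/120 = 1/12.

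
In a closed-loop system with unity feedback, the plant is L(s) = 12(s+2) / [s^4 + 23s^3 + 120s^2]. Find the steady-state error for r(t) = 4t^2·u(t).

Lowest-order denominator term is 120s^2, so the open loop has 2 poles at the origin → type 2 system.
K_a = lim_{s→0} s^2·L(s) = 12·2 / 120 = 0.2.
r(t) = 4t^2 gives R(s) = 8/s^3.
e_ss = 8/K_a = 8/0.2 = 40.

40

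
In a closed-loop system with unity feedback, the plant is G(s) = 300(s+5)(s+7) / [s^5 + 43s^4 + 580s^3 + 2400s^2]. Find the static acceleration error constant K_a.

4.375

The denominator has no term below 2400s^2 — 2 poles at s=0, type 2.
K_a = lim_{s→0} s^2·G(s) = 300·5·7 / 2400 = 4.375.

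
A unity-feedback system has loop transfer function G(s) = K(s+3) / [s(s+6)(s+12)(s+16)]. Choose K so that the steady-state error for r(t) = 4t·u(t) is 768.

The open loop has one pole at the origin → type 1 system.
K_v = lim_{s→0} s·G(s) = K·3 / (6·12·16) = (1/384)·K.
e_ss = 4/K_v = 768 ⇒ K_v = 1/192 ⇒ K = (1/192)/(1/384) = 2.

2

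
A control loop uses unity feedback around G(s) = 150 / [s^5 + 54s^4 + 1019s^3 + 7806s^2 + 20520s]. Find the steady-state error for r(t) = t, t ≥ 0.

136.8

Lowest-order denominator term is 20520s, so the open loop has 1 pole at the origin → type 1 system.
K_v = lim_{s→0} s·G(s) = 150 / 20520 = 5/684.
e_ss = 1/K_v = 1/(5/684) = 136.8.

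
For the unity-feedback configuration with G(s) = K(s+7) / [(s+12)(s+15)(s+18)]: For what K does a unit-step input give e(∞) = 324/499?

No free integrators in G(s): this is a type 0 system.
K_p = lim_{s→0} G(s) = K·7 / (12·15·18) = (7/3240)·K.
e_ss = 1/(1 + K_p) = 324/499 ⇒ 1 + (7/3240)·K = 499/324 ⇒ K = 250.

250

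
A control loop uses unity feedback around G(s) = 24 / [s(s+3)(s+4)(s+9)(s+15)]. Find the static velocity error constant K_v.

2/135

System type = 1 (one pole at s=0).
K_v = lim_{s→0} s·G(s) = 24 / (3·4·9·15) = 2/135.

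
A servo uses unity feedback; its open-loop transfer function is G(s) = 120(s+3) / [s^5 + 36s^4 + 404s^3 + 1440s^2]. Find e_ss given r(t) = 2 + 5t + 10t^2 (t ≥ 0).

80

The denominator has no term below 1440s^2 — 2 poles at s=0, type 2. Treating each term separately:
  • 2: tracked with zero error.
  • 5t: tracked with zero error.
  • 10t^2: e_ss = 20/K_a with K_a=0.25 → 80.
Total e_ss = 80.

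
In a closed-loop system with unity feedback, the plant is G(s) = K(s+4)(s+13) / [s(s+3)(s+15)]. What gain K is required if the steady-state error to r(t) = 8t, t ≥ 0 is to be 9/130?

100

G(s) has one factor of s in the denominator, so the system is type 1.
K_v = lim_{s→0} s·G(s) = K·4·13 / (3·15) = (52/45)·K.
e_ss = 8/K_v = 9/130 ⇒ K_v = 1040/9 ⇒ K = (1040/9)/(52/45) = 100.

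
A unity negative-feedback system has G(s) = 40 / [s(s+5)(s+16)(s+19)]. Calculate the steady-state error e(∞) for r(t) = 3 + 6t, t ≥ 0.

228

System type = 1 (one pole at s=0). By superposition:
  • 3: tracked with zero error.
  • 6t: e_ss = 6/K_v with K_v=1/38 → 228.
Total e_ss = 228.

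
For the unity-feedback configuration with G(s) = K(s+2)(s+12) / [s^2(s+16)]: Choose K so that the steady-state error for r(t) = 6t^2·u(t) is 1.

8

Two free integrators in G(s): this is a type 2 system.
K_a = lim_{s→0} s^2·G(s) = K·2·12 / (16) = 1.5·K.
e_ss = 12/K_a = 1 ⇒ K_a = 12 ⇒ K = 12/1.5 = 8.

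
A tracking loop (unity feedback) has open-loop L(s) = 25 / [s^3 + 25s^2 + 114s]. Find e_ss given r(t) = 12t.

54.72

Lowest-order denominator term is 114s, so the open loop has 1 pole at the origin → type 1 system.
K_v = lim_{s→0} s·L(s) = 25 / 114 = 25/114.
e_ss = 12/K_v = 12/(25/114) = 54.72.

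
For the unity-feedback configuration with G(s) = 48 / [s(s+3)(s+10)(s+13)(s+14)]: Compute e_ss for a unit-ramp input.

113.75

The open loop has one pole at the origin → type 1 system.
K_v = lim_{s→0} s·G(s) = 48 / (3·10·13·14) = 4/455.
e_ss = 1/K_v = 1/(4/455) = 113.75.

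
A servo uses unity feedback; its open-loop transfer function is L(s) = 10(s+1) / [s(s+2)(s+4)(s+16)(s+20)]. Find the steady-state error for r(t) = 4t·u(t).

One free integrator in L(s): this is a type 1 system.
K_v = lim_{s→0} s·L(s) = 10·1 / (2·4·16·20) = 1/256.
e_ss = 4/K_v = 4/(1/256) = 1024.

1024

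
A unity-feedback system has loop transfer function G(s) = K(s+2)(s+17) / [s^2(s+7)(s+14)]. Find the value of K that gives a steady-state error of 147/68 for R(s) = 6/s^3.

8

System type = 2 (two poles at s=0).
K_a = lim_{s→0} s^2·G(s) = K·2·17 / (7·14) = (17/49)·K.
e_ss = 6/K_a = 147/68 ⇒ K_a = 136/49 ⇒ K = (136/49)/(17/49) = 8.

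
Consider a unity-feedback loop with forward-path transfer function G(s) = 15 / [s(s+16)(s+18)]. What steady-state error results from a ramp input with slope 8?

153.6

G(s) has one factor of s in the denominator, so the system is type 1.
K_v = lim_{s→0} s·G(s) = 15 / (16·18) = 5/96.
e_ss = 8/K_v = 8/(5/96) = 153.6.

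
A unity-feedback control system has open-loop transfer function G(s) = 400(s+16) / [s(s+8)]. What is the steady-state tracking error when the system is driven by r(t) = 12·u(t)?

G(s) has one factor of s in the denominator, so the system is type 1.
K_p = ∞ for a type-1 system; e_ss to a step is zero.

0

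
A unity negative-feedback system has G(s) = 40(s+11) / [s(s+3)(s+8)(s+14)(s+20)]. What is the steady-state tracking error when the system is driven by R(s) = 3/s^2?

504/11

System type = 1 (one pole at s=0).
K_v = lim_{s→0} s·G(s) = 40·11 / (3·8·14·20) = 11/168.
e_ss = 3/K_v = 3/(11/168) = 504/11.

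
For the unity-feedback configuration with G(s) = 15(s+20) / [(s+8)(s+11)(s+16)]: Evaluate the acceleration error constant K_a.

G(s) has no factors of s in the denominator, so the system is type 0.
K_a = lim_{s→0} s^2·G(s) = 0 (the extra factor of s kills the finite limit).

0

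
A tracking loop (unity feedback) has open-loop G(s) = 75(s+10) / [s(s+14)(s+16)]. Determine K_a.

G(s) has one factor of s in the denominator, so the system is type 1.
K_a = lim_{s→0} s^2·G(s) = 0 (the extra factor of s kills the finite limit).

0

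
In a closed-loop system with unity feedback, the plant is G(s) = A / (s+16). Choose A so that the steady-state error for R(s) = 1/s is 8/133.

250

The open loop has no poles at the origin → type 0 system.
K_p = lim_{s→0} G(s) = A / (16) = 0.0625·A.
e_ss = 1/(1 + K_p) = 8/133 ⇒ 1 + 0.0625·A = 16.625 ⇒ A = 250.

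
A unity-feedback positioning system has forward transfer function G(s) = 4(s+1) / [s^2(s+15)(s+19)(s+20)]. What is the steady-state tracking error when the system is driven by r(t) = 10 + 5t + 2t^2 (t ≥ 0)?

5700

System type = 2 (two poles at s=0). By superposition:
  • 10: tracked with zero error.
  • 5t: tracked with zero error.
  • 2t^2: e_ss = 4/K_a with K_a=1/1425 → 5700.
Total e_ss = 5700.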